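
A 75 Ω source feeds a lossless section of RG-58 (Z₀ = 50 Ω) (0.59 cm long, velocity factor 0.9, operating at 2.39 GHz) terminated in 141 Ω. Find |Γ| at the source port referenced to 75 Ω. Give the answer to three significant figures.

|Γ| ≈ 0.368

λ = v/f = 0.9·c / 2.39 GHz = 0.113 m
βl = 2π·l/λ = 2π × 0.0522 = 18.8°
tan(βl) = 0.34
Z_in = Z_0·(Z_L + jZ_0·tanβl)/(Z_0 + jZ_L·tanβl) = 81.9 − j61.6 Ω
Γ_s = (Z_in − Z_s)/(Z_in + Z_s) = (6.87 − j61.6)/(157 − j61.6), |Γ_s| = 0.368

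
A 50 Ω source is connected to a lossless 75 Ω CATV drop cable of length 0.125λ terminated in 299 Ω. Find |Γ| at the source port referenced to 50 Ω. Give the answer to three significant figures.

βl = 2π × 0.125 = 45°
tan(βl) = 1
Z_in = Z_0·(Z_L + jZ_0·tanβl)/(Z_0 + jZ_L·tanβl) = 35.4 − j66.1 Ω
Γ_s = (Z_in − Z_s)/(Z_in + Z_s) = (-14.6 − j66.1)/(85.4 − j66.1), |Γ_s| = 0.627

|Γ| ≈ 0.627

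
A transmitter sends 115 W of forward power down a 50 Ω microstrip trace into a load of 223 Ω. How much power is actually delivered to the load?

Γ = (223 − 50)/(223 + 50) = 0.634
|Γ|² = 0.402
P_refl = |Γ|²·P_inc = 46.2 W, P_del = (1 − |Γ|²)·P_inc = 68.8 W

P_delivered ≈ 68.8 W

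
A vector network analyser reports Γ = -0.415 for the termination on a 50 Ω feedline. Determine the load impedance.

Z_L = Z_0·(1 + Γ)/(1 − Γ) = 50·(0.585)/(1.42)

Z_L ≈ 20.7 Ω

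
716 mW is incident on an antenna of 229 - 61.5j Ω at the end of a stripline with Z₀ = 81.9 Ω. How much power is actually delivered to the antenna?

|Γ| = |(147.1 − j61.5)/(310.9 − j61.5)| = 0.503
|Γ|² = 0.253
P_refl = |Γ|²·P_inc = 181 mW, P_del = (1 − |Γ|²)·P_inc = 535 mW

P_delivered ≈ 535 mW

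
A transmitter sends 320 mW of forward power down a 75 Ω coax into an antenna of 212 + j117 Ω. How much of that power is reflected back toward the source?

P_reflected ≈ 108 mW

|Γ| = |(137 + j117)/(287 + j117)| = 0.581
|Γ|² = 0.338
P_refl = |Γ|²·P_inc = 108 mW, P_del = (1 − |Γ|²)·P_inc = 212 mW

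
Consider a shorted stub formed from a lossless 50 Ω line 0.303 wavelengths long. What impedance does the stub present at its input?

βl = 2π × 0.303 = 109°
tan(βl) = -2.89
For a shorted stub, Z_in = jZ_0·tan(βl)

Z_in ≈ −j145 Ω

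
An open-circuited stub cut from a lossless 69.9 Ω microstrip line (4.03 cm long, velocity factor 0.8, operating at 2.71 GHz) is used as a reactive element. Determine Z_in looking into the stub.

Z_in ≈ +j241 Ω

λ = v/f = 0.8·c / 2.71 GHz = 0.0886 m
βl = 2π·l/λ = 2π × 0.455 = 164°
tan(βl) = -0.29
For an open-circuited stub, Z_in = −jZ_0·cot(βl) = −jZ_0/tan(βl)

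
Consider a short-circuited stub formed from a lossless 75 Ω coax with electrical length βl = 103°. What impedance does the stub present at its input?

Z_in ≈ −j325 Ω

tan(βl) = -4.33
For a short-circuited stub, Z_in = jZ_0·tan(βl)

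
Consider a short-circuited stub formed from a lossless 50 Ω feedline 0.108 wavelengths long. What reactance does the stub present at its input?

βl = 2π × 0.108 = 38.9°
tan(βl) = 0.806
For a short-circuited stub, Z_in = jZ_0·tan(βl)

X_in ≈ 40.3 Ω (inductive)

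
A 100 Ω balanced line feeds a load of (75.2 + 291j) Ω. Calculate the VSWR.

Γ = (Z_L − Z_0)/(Z_L + Z_0) = (-24.8 + j291)/(175.2 + j291)
|Γ| = 292/340 = 0.86
VSWR = (1 + |Γ|)/(1 − |Γ|) = 1.86/0.14

VSWR ≈ 13.3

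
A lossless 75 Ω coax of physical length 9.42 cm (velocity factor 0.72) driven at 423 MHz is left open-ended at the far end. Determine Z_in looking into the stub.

Z_in ≈ −j32.7 Ω

λ = v/f = 0.72·c / 423 MHz = 0.511 m
βl = 2π·l/λ = 2π × 0.184 = 66.4°
tan(βl) = 2.29
For an open-ended stub, Z_in = −jZ_0·cot(βl) = −jZ_0/tan(βl)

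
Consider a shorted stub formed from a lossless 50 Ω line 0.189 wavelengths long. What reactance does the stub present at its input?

X_in ≈ 124 Ω (inductive)

βl = 2π × 0.189 = 68°
tan(βl) = 2.48
For a shorted stub, Z_in = jZ_0·tan(βl)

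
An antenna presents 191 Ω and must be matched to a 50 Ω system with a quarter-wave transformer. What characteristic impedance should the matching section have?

Z_qwt ≈ 97.7 Ω

Z_qwt = √(Z_0·R_L) = √(50 × 191) = √9550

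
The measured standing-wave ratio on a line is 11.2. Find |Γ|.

|Γ| = (S − 1)/(S + 1) = (11.2 − 1)/(11.2 + 1) = 10.2/12.2

|Γ| ≈ 0.836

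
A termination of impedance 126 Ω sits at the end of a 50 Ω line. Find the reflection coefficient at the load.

Γ = (Z_L − Z_0)/(Z_L + Z_0) = (126 − 50)/(126 + 50) = 76/176

Γ = 0.432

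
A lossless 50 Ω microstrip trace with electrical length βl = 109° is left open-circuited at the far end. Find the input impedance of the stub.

tan(βl) = -2.9
For an open-circuited stub, Z_in = −jZ_0·cot(βl) = −jZ_0/tan(βl)

Z_in ≈ +j17.2 Ω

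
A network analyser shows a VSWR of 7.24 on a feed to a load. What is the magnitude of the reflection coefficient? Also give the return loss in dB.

|Γ| = (S − 1)/(S + 1) = (7.24 − 1)/(7.24 + 1) = 6.24/8.24
RL = −20·log₁₀|Γ| = −20·log₁₀(0.757)

|Γ| ≈ 0.757; return loss ≈ 2.41 dB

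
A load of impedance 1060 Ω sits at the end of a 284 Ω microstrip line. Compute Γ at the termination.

Γ = (Z_L − Z_0)/(Z_L + Z_0) = (1060 − 284)/(1060 + 284) = 776/1344

Γ = 0.577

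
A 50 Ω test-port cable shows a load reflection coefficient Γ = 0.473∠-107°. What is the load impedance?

Z_L = Z_0·(1 + Γ)/(1 − Γ) = 50·(0.862 − j0.452)/(1.14 + j0.452)

Z_L ≈ 25.9 − j30.1 Ω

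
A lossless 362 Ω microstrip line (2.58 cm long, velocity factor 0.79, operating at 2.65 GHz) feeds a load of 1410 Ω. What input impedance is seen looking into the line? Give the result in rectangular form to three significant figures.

λ = v/f = 0.79·c / 2.65 GHz = 0.0894 m
βl = 2π·l/λ = 2π × 0.288 = 104°
tan(βl) = tan(104°) = -4.06
Z_in = Z_0·(Z_L + jZ_0·tanβl)/(Z_0 + jZ_L·tanβl)
     = 362·(1410 − j1470)/(362 − j5720)

Z_in ≈ 98.2 + j83.1 Ω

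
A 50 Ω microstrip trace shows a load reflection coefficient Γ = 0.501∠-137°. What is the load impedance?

Z_L ≈ 18.9 − j17.2 Ω

Z_L = Z_0·(1 + Γ)/(1 − Γ) = 50·(0.634 − j0.342)/(1.37 + j0.342)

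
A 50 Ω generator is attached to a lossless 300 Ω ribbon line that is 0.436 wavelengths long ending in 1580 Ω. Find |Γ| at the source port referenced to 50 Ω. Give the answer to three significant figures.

βl = 2π × 0.436 = 157°
tan(βl) = -0.425
Z_in = Z_0·(Z_L + jZ_0·tanβl)/(Z_0 + jZ_L·tanβl) = 310 + j567 Ω
Γ_s = (Z_in − Z_s)/(Z_in + Z_s) = (260 + j567)/(360 + j567), |Γ_s| = 0.929

|Γ| ≈ 0.929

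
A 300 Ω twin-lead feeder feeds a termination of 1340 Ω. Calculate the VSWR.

VSWR ≈ 4.47

Γ = (1340 − 300)/(1340 + 300) = 0.634
VSWR = (1 + 0.634)/(1 − 0.634)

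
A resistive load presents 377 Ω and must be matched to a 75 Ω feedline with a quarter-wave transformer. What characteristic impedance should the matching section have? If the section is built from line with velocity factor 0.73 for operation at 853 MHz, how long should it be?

Z_qwt = √(Z_0·R_L) = √(75 × 377) = √28280
λ = 0.73·c/f = 0.257 m, so l = λ/4 = 0.0642 m

Z_qwt ≈ 168 Ω; length ≈ 6.42 cm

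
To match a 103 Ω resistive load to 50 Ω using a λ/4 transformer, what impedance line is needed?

Z_qwt ≈ 71.8 Ω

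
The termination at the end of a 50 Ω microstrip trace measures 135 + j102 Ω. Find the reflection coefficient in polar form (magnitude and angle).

Γ ≈ 0.628 ∠ 21.3°

Γ = (Z_L − Z_0)/(Z_L + Z_0) = (85 + j102)/(185 + j102)
|Γ| = 133/211 = 0.628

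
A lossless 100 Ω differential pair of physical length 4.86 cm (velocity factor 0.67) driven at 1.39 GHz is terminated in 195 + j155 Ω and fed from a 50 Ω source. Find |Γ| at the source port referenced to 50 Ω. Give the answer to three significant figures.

|Γ| ≈ 0.368

λ = v/f = 0.67·c / 1.39 GHz = 0.145 m
βl = 2π·l/λ = 2π × 0.336 = 121°
tan(βl) = -1.66
Z_in = Z_0·(Z_L + jZ_0·tanβl)/(Z_0 + jZ_L·tanβl) = 31.5 + j25.3 Ω
Γ_s = (Z_in − Z_s)/(Z_in + Z_s) = (-18.5 + j25.3)/(81.5 + j25.3), |Γ_s| = 0.368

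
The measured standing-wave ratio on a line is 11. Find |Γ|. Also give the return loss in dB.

|Γ| ≈ 0.833; return loss ≈ 1.58 dB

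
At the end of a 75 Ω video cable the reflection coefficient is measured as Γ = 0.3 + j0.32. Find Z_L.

Z_L ≈ 102 + j81 Ω

Z_L = Z_0·(1 + Γ)/(1 − Γ) = 75·(1.3 + j0.32)/(0.7 − j0.32)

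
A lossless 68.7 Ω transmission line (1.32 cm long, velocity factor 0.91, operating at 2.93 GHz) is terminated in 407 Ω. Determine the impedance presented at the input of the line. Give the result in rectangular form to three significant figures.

Z_in ≈ 18.8 − j53.1 Ω

λ = v/f = 0.91·c / 2.93 GHz = 0.0932 m
βl = 2π·l/λ = 2π × 0.142 = 51°
tan(βl) = tan(51°) = 1.23
Z_in = Z_0·(Z_L + jZ_0·tanβl)/(Z_0 + jZ_L·tanβl)
     = 68.7·(407 + j84.8)/(68.7 + j503)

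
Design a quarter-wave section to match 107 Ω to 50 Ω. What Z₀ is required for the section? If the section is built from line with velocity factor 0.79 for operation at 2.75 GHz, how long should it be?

Z_qwt ≈ 73.1 Ω; length ≈ 2.15 cm

Z_qwt = √(Z_0·R_L) = √(50 × 107) = √5350
λ = 0.79·c/f = 0.0862 m, so l = λ/4 = 0.0215 m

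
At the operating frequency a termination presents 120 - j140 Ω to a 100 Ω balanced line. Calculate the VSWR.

Γ = (Z_L − Z_0)/(Z_L + Z_0) = (20 − j140)/(220 − j140)
|Γ| = 141/261 = 0.542
VSWR = (1 + |Γ|)/(1 − |Γ|) = 1.54/0.458

VSWR ≈ 3.37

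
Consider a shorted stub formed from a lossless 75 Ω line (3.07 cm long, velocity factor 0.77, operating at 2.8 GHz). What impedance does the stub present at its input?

λ = v/f = 0.77·c / 2.8 GHz = 0.0825 m
βl = 2π·l/λ = 2π × 0.372 = 134°
tan(βl) = -1.04
For a shorted stub, Z_in = jZ_0·tan(βl)

Z_in ≈ −j77.8 Ω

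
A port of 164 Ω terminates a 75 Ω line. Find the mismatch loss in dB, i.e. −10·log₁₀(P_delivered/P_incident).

mismatch loss ≈ 0.648 dB

Γ = (164 − 75)/(164 + 75) = 0.372
|Γ|² = 0.139, so P_del/P_inc = 1 − |Γ|² = 0.861
ML = −10·log₁₀(1 − |Γ|²)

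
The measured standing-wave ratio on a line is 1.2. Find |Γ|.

|Γ| ≈ 0.0909

|Γ| = (S − 1)/(S + 1) = (1.2 − 1)/(1.2 + 1) = 0.2/2.2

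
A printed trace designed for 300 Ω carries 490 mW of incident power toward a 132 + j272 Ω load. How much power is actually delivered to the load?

P_delivered ≈ 298 mW

|Γ| = |(-168 + j272)/(432 + j272)| = 0.626
|Γ|² = 0.392
P_refl = |Γ|²·P_inc = 192 mW, P_del = (1 − |Γ|²)·P_inc = 298 mW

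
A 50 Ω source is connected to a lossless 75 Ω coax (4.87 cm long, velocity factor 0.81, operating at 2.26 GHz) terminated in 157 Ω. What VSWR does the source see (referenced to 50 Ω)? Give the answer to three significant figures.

λ = v/f = 0.81·c / 2.26 GHz = 0.108 m
βl = 2π·l/λ = 2π × 0.453 = 163°
tan(βl) = -0.305
Z_in = Z_0·(Z_L + jZ_0·tanβl)/(Z_0 + jZ_L·tanβl) = 122 + j54.9 Ω
Γ_s = (Z_in − Z_s)/(Z_in + Z_s) = (72 + j54.9)/(172 + j54.9), |Γ_s| = 0.502
VSWR = (1 + |Γ_s|)/(1 − |Γ_s|)

VSWR ≈ 3.01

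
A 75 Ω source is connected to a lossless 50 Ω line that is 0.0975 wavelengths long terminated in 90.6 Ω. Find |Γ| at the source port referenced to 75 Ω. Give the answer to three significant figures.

|Γ| ≈ 0.296

βl = 2π × 0.0975 = 35.1°
tan(βl) = 0.703
Z_in = Z_0·(Z_L + jZ_0·tanβl)/(Z_0 + jZ_L·tanβl) = 51.6 − j30.6 Ω
Γ_s = (Z_in − Z_s)/(Z_in + Z_s) = (-23.4 − j30.6)/(127 − j30.6), |Γ_s| = 0.296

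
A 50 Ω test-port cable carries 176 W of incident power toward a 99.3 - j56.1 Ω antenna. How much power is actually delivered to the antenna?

P_delivered ≈ 137 W

|Γ| = |(49.3 − j56.1)/(149.3 − j56.1)| = 0.468
|Γ|² = 0.219
P_refl = |Γ|²·P_inc = 38.6 W, P_del = (1 − |Γ|²)·P_inc = 137 W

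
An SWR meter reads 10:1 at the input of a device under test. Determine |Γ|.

|Γ| ≈ 0.818

|Γ| = (S − 1)/(S + 1) = (10 − 1)/(10 + 1) = 9/11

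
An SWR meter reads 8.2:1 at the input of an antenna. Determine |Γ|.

|Γ| ≈ 0.783

|Γ| = (S − 1)/(S + 1) = (8.2 − 1)/(8.2 + 1) = 7.2/9.2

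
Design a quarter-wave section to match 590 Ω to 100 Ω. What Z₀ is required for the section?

Z_qwt ≈ 243 Ω

Z_qwt = √(Z_0·R_L) = √(100 × 590) = √59000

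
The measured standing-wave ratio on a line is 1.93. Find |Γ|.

|Γ| ≈ 0.317

|Γ| = (S − 1)/(S + 1) = (1.93 − 1)/(1.93 + 1) = 0.93/2.93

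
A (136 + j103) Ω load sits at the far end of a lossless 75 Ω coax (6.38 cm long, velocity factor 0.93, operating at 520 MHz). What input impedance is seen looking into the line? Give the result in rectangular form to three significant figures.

λ = v/f = 0.93·c / 520 MHz = 0.537 m
βl = 2π·l/λ = 2π × 0.119 = 42.8°
tan(βl) = tan(42.8°) = 0.926
Z_in = Z_0·(Z_L + jZ_0·tanβl)/(Z_0 + jZ_L·tanβl)
     = 75·(136 + j172)/(-20.4 + j126)

Z_in ≈ 87.3 − j95.1 Ω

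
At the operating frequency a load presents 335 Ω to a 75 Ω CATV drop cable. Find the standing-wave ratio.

VSWR ≈ 4.47

Γ = (335 − 75)/(335 + 75) = 0.634
VSWR = (1 + 0.634)/(1 − 0.634)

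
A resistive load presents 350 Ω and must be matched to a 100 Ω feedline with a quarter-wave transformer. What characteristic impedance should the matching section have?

Z_qwt = √(Z_0·R_L) = √(100 × 350) = √35000

Z_qwt ≈ 187 Ω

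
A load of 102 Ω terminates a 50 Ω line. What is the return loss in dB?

Γ = (102 − 50)/(102 + 50) = 0.342
RL = −20·log₁₀|Γ| = −20·log₁₀(0.342)

RL ≈ 9.32 dB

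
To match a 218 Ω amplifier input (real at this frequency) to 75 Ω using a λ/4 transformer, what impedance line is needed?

Z_qwt ≈ 128 Ω

Z_qwt = √(Z_0·R_L) = √(75 × 218) = √16350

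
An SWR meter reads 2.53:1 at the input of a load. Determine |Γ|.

|Γ| ≈ 0.433

|Γ| = (S − 1)/(S + 1) = (2.53 − 1)/(2.53 + 1) = 1.53/3.53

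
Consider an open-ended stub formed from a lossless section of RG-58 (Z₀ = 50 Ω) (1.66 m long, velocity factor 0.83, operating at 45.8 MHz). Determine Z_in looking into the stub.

λ = v/f = 0.83·c / 45.8 MHz = 5.44 m
βl = 2π·l/λ = 2π × 0.305 = 110°
tan(βl) = -2.76
For an open-ended stub, Z_in = −jZ_0·cot(βl) = −jZ_0/tan(βl)

Z_in ≈ +j18.1 Ω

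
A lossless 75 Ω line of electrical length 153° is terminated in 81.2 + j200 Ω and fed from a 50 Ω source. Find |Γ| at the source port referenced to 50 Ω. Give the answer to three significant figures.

tan(βl) = -0.51
Z_in = Z_0·(Z_L + jZ_0·tanβl)/(Z_0 + jZ_L·tanβl) = 17.4 + j72.7 Ω
Γ_s = (Z_in − Z_s)/(Z_in + Z_s) = (-32.6 + j72.7)/(67.4 + j72.7), |Γ_s| = 0.803

|Γ| ≈ 0.803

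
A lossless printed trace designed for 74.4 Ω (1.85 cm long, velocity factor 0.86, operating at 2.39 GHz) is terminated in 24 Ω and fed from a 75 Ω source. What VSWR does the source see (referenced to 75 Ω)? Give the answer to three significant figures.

λ = v/f = 0.86·c / 2.39 GHz = 0.108 m
βl = 2π·l/λ = 2π × 0.171 = 61.7°
tan(βl) = 1.86
Z_in = Z_0·(Z_L + jZ_0·tanβl)/(Z_0 + jZ_L·tanβl) = 78.6 + j91.1 Ω
Γ_s = (Z_in − Z_s)/(Z_in + Z_s) = (3.56 + j91.1)/(154 + j91.1), |Γ_s| = 0.511
VSWR = (1 + |Γ_s|)/(1 − |Γ_s|)

VSWR ≈ 3.09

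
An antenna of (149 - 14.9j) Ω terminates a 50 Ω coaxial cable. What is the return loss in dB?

Γ = (99 − j14.9)/(199 − j14.9), |Γ| = 0.502
RL = −20·log₁₀|Γ| = −20·log₁₀(0.502)

RL ≈ 5.99 dB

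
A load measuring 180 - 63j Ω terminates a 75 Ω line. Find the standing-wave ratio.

Γ = (Z_L − Z_0)/(Z_L + Z_0) = (105 − j63)/(255 − j63)
|Γ| = 122/263 = 0.466
VSWR = (1 + |Γ|)/(1 − |Γ|) = 1.47/0.534

VSWR ≈ 2.75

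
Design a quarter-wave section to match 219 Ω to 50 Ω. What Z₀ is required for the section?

Z_qwt = √(Z_0·R_L) = √(50 × 219) = √10950

Z_qwt ≈ 105 Ω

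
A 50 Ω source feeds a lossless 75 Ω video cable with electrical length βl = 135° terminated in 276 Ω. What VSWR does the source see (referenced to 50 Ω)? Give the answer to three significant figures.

VSWR ≈ 4.03

tan(βl) = -1
Z_in = Z_0·(Z_L + jZ_0·tanβl)/(Z_0 + jZ_L·tanβl) = 38 + j64.7 Ω
Γ_s = (Z_in − Z_s)/(Z_in + Z_s) = (-12 + j64.7)/(88 + j64.7), |Γ_s| = 0.603
VSWR = (1 + |Γ_s|)/(1 − |Γ_s|)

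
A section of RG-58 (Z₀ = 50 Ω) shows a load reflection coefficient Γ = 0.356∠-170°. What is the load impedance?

Z_L = Z_0·(1 + Γ)/(1 − Γ) = 50·(0.649 − j0.0618)/(1.35 + j0.0618)

Z_L ≈ 23.9 − j3.38 Ω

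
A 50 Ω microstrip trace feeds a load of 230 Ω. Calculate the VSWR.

VSWR ≈ 4.6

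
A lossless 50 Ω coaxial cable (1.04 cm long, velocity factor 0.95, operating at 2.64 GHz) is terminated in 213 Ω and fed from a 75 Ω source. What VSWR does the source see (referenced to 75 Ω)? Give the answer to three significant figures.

VSWR ≈ 4.03

λ = v/f = 0.95·c / 2.64 GHz = 0.108 m
βl = 2π·l/λ = 2π × 0.0963 = 34.7°
tan(βl) = 0.692
Z_in = Z_0·(Z_L + jZ_0·tanβl)/(Z_0 + jZ_L·tanβl) = 32.5 − j61.2 Ω
Γ_s = (Z_in − Z_s)/(Z_in + Z_s) = (-42.5 − j61.2)/(108 − j61.2), |Γ_s| = 0.602
VSWR = (1 + |Γ_s|)/(1 − |Γ_s|)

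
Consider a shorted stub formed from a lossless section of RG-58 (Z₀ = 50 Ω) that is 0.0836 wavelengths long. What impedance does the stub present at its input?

Z_in ≈ +j29 Ω

βl = 2π × 0.0836 = 30.1°
tan(βl) = 0.58
For a shorted stub, Z_in = jZ_0·tan(βl)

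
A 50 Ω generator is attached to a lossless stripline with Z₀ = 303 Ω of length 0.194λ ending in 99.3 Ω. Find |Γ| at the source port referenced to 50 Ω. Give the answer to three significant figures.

|Γ| ≈ 0.886

βl = 2π × 0.194 = 69.8°
tan(βl) = 2.72
Z_in = Z_0·(Z_L + jZ_0·tanβl)/(Z_0 + jZ_L·tanβl) = 465 + j410 Ω
Γ_s = (Z_in − Z_s)/(Z_in + Z_s) = (415 + j410)/(515 + j410), |Γ_s| = 0.886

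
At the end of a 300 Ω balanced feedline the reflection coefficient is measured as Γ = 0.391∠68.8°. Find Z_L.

Z_L = Z_0·(1 + Γ)/(1 − Γ) = 300·(1.14 + j0.365)/(0.859 − j0.365)

Z_L ≈ 292 + j251 Ω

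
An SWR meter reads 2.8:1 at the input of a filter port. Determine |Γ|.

|Γ| ≈ 0.474

|Γ| = (S − 1)/(S + 1) = (2.8 − 1)/(2.8 + 1) = 1.8/3.8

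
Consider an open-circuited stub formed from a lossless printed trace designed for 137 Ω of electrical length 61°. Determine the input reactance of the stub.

X_in ≈ -75.9 Ω (capacitive)

tan(βl) = 1.8
For an open-circuited stub, Z_in = −jZ_0·cot(βl) = −jZ_0/tan(βl)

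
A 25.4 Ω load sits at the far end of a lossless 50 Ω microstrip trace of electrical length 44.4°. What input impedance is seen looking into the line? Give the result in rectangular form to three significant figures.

Z_in ≈ 39.9 + j29.1 Ω

tan(βl) = tan(44.4°) = 0.979
Z_in = Z_0·(Z_L + jZ_0·tanβl)/(Z_0 + jZ_L·tanβl)
     = 50·(25.4 + j49)/(50 + j24.9)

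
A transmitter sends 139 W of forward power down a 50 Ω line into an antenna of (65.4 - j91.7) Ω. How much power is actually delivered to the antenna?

P_delivered ≈ 83.7 W

|Γ| = |(15.4 − j91.7)/(115.4 − j91.7)| = 0.631
|Γ|² = 0.398
P_refl = |Γ|²·P_inc = 55.3 W, P_del = (1 − |Γ|²)·P_inc = 83.7 W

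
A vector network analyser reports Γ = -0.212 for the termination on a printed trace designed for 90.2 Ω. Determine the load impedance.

Z_L ≈ 58.6 Ω

Z_L = Z_0·(1 + Γ)/(1 − Γ) = 90.2·(0.788)/(1.21)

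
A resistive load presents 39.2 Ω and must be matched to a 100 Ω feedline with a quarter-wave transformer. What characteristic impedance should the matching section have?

Z_qwt = √(Z_0·R_L) = √(100 × 39.2) = √3920

Z_qwt ≈ 62.6 Ω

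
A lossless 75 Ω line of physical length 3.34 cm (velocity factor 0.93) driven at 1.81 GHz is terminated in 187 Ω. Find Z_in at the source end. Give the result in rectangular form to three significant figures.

λ = v/f = 0.93·c / 1.81 GHz = 0.154 m
βl = 2π·l/λ = 2π × 0.217 = 78°
tan(βl) = tan(78°) = 4.71
Z_in = Z_0·(Z_L + jZ_0·tanβl)/(Z_0 + jZ_L·tanβl)
     = 75·(187 + j353)/(75 + j880)

Z_in ≈ 31.2 − j13.3 Ω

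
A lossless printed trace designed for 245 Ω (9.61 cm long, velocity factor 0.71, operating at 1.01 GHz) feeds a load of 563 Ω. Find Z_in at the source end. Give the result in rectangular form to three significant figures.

Z_in ≈ 425 + j209 Ω

λ = v/f = 0.71·c / 1.01 GHz = 0.211 m
βl = 2π·l/λ = 2π × 0.456 = 164°
tan(βl) = tan(164°) = -0.286
Z_in = Z_0·(Z_L + jZ_0·tanβl)/(Z_0 + jZ_L·tanβl)
     = 245·(563 − j70)/(245 − j161)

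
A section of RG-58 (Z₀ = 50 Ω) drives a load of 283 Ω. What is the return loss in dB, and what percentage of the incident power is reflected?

Γ = (283 − 50)/(283 + 50) = 0.7
RL = −20·log₁₀(0.7) = 3.1 dB
P_refl/P_inc = |Γ|² = 0.49

RL ≈ 3.1 dB; 49% of incident power reflected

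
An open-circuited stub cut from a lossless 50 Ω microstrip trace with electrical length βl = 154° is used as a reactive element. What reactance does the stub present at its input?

tan(βl) = -0.488
For an open-circuited stub, Z_in = −jZ_0·cot(βl) = −jZ_0/tan(βl)

X_in ≈ 103 Ω (inductive)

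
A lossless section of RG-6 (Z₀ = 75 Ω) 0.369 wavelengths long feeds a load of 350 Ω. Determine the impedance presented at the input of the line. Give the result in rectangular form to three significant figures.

βl = 2π × 0.369 = 133°
tan(βl) = tan(133°) = -1.08
Z_in = Z_0·(Z_L + jZ_0·tanβl)/(Z_0 + jZ_L·tanβl)
     = 75·(350 − j80.9)/(75 − j377)

Z_in ≈ 28.8 + j63.8 Ω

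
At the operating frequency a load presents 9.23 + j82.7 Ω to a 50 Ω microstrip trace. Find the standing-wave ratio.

Γ = (Z_L − Z_0)/(Z_L + Z_0) = (-40.77 + j82.7)/(59.23 + j82.7)
|Γ| = 92.2/102 = 0.906
VSWR = (1 + |Γ|)/(1 − |Γ|) = 1.91/0.0936

VSWR ≈ 20.4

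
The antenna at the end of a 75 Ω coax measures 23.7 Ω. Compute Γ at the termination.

Γ = (Z_L − Z_0)/(Z_L + Z_0) = (23.7 − 75)/(23.7 + 75) = -51.3/98.7

Γ = -0.52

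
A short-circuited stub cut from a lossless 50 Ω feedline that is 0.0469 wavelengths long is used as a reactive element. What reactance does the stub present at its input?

βl = 2π × 0.0469 = 16.9°
tan(βl) = 0.304
For a short-circuited stub, Z_in = jZ_0·tan(βl)

X_in ≈ 15.2 Ω (inductive)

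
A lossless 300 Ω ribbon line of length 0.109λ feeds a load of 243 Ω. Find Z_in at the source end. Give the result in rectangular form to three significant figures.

Z_in ≈ 282 + j58.6 Ω

βl = 2π × 0.109 = 39.2°
tan(βl) = tan(39.2°) = 0.817
Z_in = Z_0·(Z_L + jZ_0·tanβl)/(Z_0 + jZ_L·tanβl)
     = 300·(243 + j245)/(300 + j198)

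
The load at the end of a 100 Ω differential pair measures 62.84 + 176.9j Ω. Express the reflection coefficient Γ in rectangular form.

Γ ≈ 0.437 + j0.612

Γ = (Z_L − Z_0)/(Z_L + Z_0) = (-37.16 + j176.9)/(162.8 + j176.9)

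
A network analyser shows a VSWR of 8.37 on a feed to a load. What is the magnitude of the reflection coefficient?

|Γ| = (S − 1)/(S + 1) = (8.37 − 1)/(8.37 + 1) = 7.37/9.37

|Γ| ≈ 0.787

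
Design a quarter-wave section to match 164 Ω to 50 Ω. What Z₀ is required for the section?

Z_qwt = √(Z_0·R_L) = √(50 × 164) = √8200

Z_qwt ≈ 90.6 Ω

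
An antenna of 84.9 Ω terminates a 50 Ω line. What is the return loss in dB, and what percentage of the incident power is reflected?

RL ≈ 11.7 dB; 6.69% of incident power reflected

Γ = (84.9 − 50)/(84.9 + 50) = 0.259
RL = −20·log₁₀(0.259) = 11.7 dB
P_refl/P_inc = |Γ|² = 0.0669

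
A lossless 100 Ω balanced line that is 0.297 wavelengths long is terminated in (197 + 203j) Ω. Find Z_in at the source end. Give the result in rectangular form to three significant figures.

Z_in ≈ 23.1 + j3.09 Ω

βl = 2π × 0.297 = 107°
tan(βl) = tan(107°) = -3.29
Z_in = Z_0·(Z_L + jZ_0·tanβl)/(Z_0 + jZ_L·tanβl)
     = 100·(197 − j126)/(767 − j648)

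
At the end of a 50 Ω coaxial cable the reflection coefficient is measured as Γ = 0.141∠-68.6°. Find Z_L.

Z_L ≈ 53.4 − j14.3 Ω

Z_L = Z_0·(1 + Γ)/(1 − Γ) = 50·(1.05 − j0.131)/(0.949 + j0.131)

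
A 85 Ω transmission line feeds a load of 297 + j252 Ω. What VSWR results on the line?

Γ = (Z_L − Z_0)/(Z_L + Z_0) = (212 + j252)/(382 + j252)
|Γ| = 329/458 = 0.72
VSWR = (1 + |Γ|)/(1 − |Γ|) = 1.72/0.28

VSWR ≈ 6.13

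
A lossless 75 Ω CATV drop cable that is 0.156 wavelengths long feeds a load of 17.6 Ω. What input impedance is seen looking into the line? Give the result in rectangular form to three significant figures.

βl = 2π × 0.156 = 56.2°
tan(βl) = tan(56.2°) = 1.49
Z_in = Z_0·(Z_L + jZ_0·tanβl)/(Z_0 + jZ_L·tanβl)
     = 75·(17.6 + j112)/(75 + j26.3)

Z_in ≈ 50.6 + j94.2 Ω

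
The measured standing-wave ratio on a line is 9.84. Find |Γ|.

|Γ| ≈ 0.815

|Γ| = (S − 1)/(S + 1) = (9.84 − 1)/(9.84 + 1) = 8.84/10.8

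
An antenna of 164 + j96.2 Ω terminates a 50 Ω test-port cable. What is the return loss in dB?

Γ = (114 + j96.2)/(214 + j96.2), |Γ| = 0.636
RL = −20·log₁₀|Γ| = −20·log₁₀(0.636)

RL ≈ 3.93 dB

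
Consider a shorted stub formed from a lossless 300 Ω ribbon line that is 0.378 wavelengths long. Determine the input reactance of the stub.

βl = 2π × 0.378 = 136°
tan(βl) = -0.963
For a shorted stub, Z_in = jZ_0·tan(βl)

X_in ≈ -289 Ω (capacitive)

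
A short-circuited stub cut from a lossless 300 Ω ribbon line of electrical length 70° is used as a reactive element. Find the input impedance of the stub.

Z_in ≈ +j824 Ω

tan(βl) = 2.75
For a short-circuited stub, Z_in = jZ_0·tan(βl)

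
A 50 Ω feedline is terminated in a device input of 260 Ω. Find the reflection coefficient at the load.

Γ = 0.677

Γ = (Z_L − Z_0)/(Z_L + Z_0) = (260 − 50)/(260 + 50) = 210/310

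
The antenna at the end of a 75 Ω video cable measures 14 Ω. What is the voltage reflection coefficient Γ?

Γ = (Z_L − Z_0)/(Z_L + Z_0) = (14 − 75)/(14 + 75) = -61/89

Γ = -0.685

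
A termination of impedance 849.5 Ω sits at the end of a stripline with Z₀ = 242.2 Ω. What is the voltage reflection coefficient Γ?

Γ = 0.556

Γ = (Z_L − Z_0)/(Z_L + Z_0) = (849.5 − 242.2)/(849.5 + 242.2) = 607.3/1092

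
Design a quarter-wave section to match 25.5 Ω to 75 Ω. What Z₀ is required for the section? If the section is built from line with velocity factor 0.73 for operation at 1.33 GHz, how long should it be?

Z_qwt ≈ 43.7 Ω; length ≈ 4.12 cm

Z_qwt = √(Z_0·R_L) = √(75 × 25.5) = √1912
λ = 0.73·c/f = 0.165 m, so l = λ/4 = 0.0412 m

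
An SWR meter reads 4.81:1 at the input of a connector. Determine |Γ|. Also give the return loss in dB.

|Γ| ≈ 0.656; return loss ≈ 3.67 dB

|Γ| = (S − 1)/(S + 1) = (4.81 − 1)/(4.81 + 1) = 3.81/5.81
RL = −20·log₁₀|Γ| = −20·log₁₀(0.656)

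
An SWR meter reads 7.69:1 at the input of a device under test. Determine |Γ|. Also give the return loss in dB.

|Γ| = (S − 1)/(S + 1) = (7.69 − 1)/(7.69 + 1) = 6.69/8.69
RL = −20·log₁₀|Γ| = −20·log₁₀(0.77)

|Γ| ≈ 0.77; return loss ≈ 2.27 dB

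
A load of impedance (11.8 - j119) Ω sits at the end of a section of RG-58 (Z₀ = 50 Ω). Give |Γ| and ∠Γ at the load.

Γ ≈ 0.932 ∠ -45.2°

Γ = (Z_L − Z_0)/(Z_L + Z_0) = (-38.2 − j119)/(61.8 − j119)
|Γ| = 125/134 = 0.932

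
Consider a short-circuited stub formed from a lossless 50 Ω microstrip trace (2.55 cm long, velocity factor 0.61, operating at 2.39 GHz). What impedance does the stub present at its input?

λ = v/f = 0.61·c / 2.39 GHz = 0.0766 m
βl = 2π·l/λ = 2π × 0.333 = 120°
tan(βl) = -1.74
For a short-circuited stub, Z_in = jZ_0·tan(βl)

Z_in ≈ −j87 Ω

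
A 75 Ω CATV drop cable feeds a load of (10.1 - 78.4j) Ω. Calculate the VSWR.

VSWR ≈ 15.6

Γ = (Z_L − Z_0)/(Z_L + Z_0) = (-64.9 − j78.4)/(85.1 − j78.4)
|Γ| = 102/116 = 0.88
VSWR = (1 + |Γ|)/(1 − |Γ|) = 1.88/0.12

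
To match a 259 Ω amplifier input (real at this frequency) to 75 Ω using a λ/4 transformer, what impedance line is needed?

Z_qwt ≈ 139 Ω

Z_qwt = √(Z_0·R_L) = √(75 × 259) = √19420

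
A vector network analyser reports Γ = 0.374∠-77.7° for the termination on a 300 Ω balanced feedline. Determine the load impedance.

Z_L = Z_0·(1 + Γ)/(1 − Γ) = 300·(1.08 − j0.365)/(0.92 + j0.365)

Z_L ≈ 263 − j224 Ω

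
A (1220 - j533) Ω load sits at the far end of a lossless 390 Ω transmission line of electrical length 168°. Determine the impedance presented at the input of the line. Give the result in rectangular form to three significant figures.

Z_in ≈ 1350 + j396 Ω

tan(βl) = tan(168°) = -0.213
Z_in = Z_0·(Z_L + jZ_0·tanβl)/(Z_0 + jZ_L·tanβl)
     = 390·(1220 − j616)/(277 − j259)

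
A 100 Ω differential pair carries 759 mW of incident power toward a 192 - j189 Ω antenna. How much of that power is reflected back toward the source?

|Γ| = |(92 − j189)/(292 − j189)| = 0.604
|Γ|² = 0.365
P_refl = |Γ|²·P_inc = 277 mW, P_del = (1 − |Γ|²)·P_inc = 482 mW

P_reflected ≈ 277 mW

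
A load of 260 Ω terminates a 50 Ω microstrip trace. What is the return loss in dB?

Γ = (260 − 50)/(260 + 50) = 0.677
RL = −20·log₁₀|Γ| = −20·log₁₀(0.677)

RL ≈ 3.38 dB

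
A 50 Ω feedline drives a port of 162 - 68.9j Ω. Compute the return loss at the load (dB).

RL ≈ 4.58 dB

Γ = (112 − j68.9)/(212 − j68.9), |Γ| = 0.59
RL = −20·log₁₀|Γ| = −20·log₁₀(0.59)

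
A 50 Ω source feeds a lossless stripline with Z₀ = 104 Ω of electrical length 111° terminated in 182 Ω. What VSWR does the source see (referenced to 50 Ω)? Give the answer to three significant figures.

VSWR ≈ 1.67

tan(βl) = -2.61
Z_in = Z_0·(Z_L + jZ_0·tanβl)/(Z_0 + jZ_L·tanβl) = 65.1 + j25.7 Ω
Γ_s = (Z_in − Z_s)/(Z_in + Z_s) = (15.1 + j25.7)/(115 + j25.7), |Γ_s| = 0.252
VSWR = (1 + |Γ_s|)/(1 − |Γ_s|)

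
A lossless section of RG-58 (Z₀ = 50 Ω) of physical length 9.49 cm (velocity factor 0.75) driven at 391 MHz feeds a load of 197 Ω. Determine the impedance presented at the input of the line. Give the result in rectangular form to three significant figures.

λ = v/f = 0.75·c / 391 MHz = 0.575 m
βl = 2π·l/λ = 2π × 0.165 = 59.4°
tan(βl) = tan(59.4°) = 1.69
Z_in = Z_0·(Z_L + jZ_0·tanβl)/(Z_0 + jZ_L·tanβl)
     = 50·(197 + j84.4)/(50 + j333)

Z_in ≈ 16.8 − j27.1 Ω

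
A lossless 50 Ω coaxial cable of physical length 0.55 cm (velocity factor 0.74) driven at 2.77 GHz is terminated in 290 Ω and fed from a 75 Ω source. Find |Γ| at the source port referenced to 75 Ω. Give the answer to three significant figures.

λ = v/f = 0.74·c / 2.77 GHz = 0.0801 m
βl = 2π·l/λ = 2π × 0.0686 = 24.7°
tan(βl) = 0.46
Z_in = Z_0·(Z_L + jZ_0·tanβl)/(Z_0 + jZ_L·tanβl) = 43.3 − j92.5 Ω
Γ_s = (Z_in − Z_s)/(Z_in + Z_s) = (-31.7 − j92.5)/(118 − j92.5), |Γ_s| = 0.651

|Γ| ≈ 0.651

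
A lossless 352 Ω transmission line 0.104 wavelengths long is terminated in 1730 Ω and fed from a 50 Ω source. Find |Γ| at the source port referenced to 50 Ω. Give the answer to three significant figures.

βl = 2π × 0.104 = 37.4°
tan(βl) = 0.766
Z_in = Z_0·(Z_L + jZ_0·tanβl)/(Z_0 + jZ_L·tanβl) = 181 − j412 Ω
Γ_s = (Z_in − Z_s)/(Z_in + Z_s) = (131 − j412)/(231 − j412), |Γ_s| = 0.915

|Γ| ≈ 0.915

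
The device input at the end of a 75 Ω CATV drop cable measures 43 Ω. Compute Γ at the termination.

Γ = -0.271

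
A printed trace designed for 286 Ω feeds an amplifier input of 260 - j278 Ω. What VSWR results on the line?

VSWR ≈ 2.67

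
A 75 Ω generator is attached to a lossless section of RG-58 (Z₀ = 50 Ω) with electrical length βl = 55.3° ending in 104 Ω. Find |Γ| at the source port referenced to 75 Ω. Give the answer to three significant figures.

tan(βl) = 1.44
Z_in = Z_0·(Z_L + jZ_0·tanβl)/(Z_0 + jZ_L·tanβl) = 32 − j24 Ω
Γ_s = (Z_in − Z_s)/(Z_in + Z_s) = (-43 − j24)/(107 − j24), |Γ_s| = 0.449

|Γ| ≈ 0.449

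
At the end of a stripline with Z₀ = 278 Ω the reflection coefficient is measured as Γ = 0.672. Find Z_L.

Z_L ≈ 1420 Ω

Z_L = Z_0·(1 + Γ)/(1 − Γ) = 278·(1.67)/(0.328)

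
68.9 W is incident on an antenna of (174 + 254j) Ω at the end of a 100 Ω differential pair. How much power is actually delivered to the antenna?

|Γ| = |(74 + j254)/(274 + j254)| = 0.708
|Γ|² = 0.501
P_refl = |Γ|²·P_inc = 34.5 W, P_del = (1 − |Γ|²)·P_inc = 34.4 W

P_delivered ≈ 34.4 W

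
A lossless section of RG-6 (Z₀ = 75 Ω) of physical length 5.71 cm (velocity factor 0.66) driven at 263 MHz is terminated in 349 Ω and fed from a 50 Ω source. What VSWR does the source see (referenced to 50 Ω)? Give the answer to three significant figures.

λ = v/f = 0.66·c / 263 MHz = 0.753 m
βl = 2π·l/λ = 2π × 0.0758 = 27.3°
tan(βl) = 0.516
Z_in = Z_0·(Z_L + jZ_0·tanβl)/(Z_0 + jZ_L·tanβl) = 65.3 − j118 Ω
Γ_s = (Z_in − Z_s)/(Z_in + Z_s) = (15.3 − j118)/(115 − j118), |Γ_s| = 0.722
VSWR = (1 + |Γ_s|)/(1 − |Γ_s|)

VSWR ≈ 6.18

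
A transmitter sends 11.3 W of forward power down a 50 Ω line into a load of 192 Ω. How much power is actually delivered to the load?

Γ = (192 − 50)/(192 + 50) = 0.587
|Γ|² = 0.344
P_refl = |Γ|²·P_inc = 3.89 W, P_del = (1 − |Γ|²)·P_inc = 7.41 W

P_delivered ≈ 7.41 W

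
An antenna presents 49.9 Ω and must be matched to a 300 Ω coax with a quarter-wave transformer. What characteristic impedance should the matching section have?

Z_qwt = √(Z_0·R_L) = √(300 × 49.9) = √14970

Z_qwt ≈ 122 Ω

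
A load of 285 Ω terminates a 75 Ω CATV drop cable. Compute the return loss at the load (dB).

Γ = (285 − 75)/(285 + 75) = 0.583
RL = −20·log₁₀|Γ| = −20·log₁₀(0.583)

RL ≈ 4.68 dB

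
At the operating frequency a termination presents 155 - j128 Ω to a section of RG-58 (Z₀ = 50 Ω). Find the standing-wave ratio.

VSWR ≈ 5.35

Γ = (Z_L − Z_0)/(Z_L + Z_0) = (105 − j128)/(205 − j128)
|Γ| = 166/242 = 0.685
VSWR = (1 + |Γ|)/(1 − |Γ|) = 1.69/0.315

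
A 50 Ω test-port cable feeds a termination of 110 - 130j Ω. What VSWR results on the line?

VSWR ≈ 5.55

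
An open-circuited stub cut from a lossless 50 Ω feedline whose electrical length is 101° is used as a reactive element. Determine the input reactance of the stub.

tan(βl) = -5.14
For an open-circuited stub, Z_in = −jZ_0·cot(βl) = −jZ_0/tan(βl)

X_in ≈ 9.72 Ω (inductive)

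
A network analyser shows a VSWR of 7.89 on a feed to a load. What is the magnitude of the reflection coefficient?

|Γ| ≈ 0.775

|Γ| = (S − 1)/(S + 1) = (7.89 − 1)/(7.89 + 1) = 6.89/8.89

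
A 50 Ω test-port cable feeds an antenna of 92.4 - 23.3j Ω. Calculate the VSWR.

Γ = (Z_L − Z_0)/(Z_L + Z_0) = (42.4 − j23.3)/(142.4 − j23.3)
|Γ| = 48.4/144 = 0.335
VSWR = (1 + |Γ|)/(1 − |Γ|) = 1.34/0.665

VSWR ≈ 2.01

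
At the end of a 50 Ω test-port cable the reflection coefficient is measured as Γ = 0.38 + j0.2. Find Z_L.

Z_L = Z_0·(1 + Γ)/(1 − Γ) = 50·(1.38 + j0.2)/(0.62 − j0.2)

Z_L ≈ 96.1 + j47.1 Ω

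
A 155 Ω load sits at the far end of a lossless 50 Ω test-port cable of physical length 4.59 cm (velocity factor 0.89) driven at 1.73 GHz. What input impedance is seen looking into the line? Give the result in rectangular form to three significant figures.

λ = v/f = 0.89·c / 1.73 GHz = 0.154 m
βl = 2π·l/λ = 2π × 0.297 = 107°
tan(βl) = tan(107°) = -3.26
Z_in = Z_0·(Z_L + jZ_0·tanβl)/(Z_0 + jZ_L·tanβl)
     = 50·(155 − j163)/(50 − j505)

Z_in ≈ 17.5 + j13.6 Ω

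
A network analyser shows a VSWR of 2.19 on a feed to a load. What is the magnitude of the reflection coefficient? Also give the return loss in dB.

|Γ| = (S − 1)/(S + 1) = (2.19 − 1)/(2.19 + 1) = 1.19/3.19
RL = −20·log₁₀|Γ| = −20·log₁₀(0.373)

|Γ| ≈ 0.373; return loss ≈ 8.56 dB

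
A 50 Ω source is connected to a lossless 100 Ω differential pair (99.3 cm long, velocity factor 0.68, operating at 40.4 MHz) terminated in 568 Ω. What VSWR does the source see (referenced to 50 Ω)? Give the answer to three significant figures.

λ = v/f = 0.68·c / 40.4 MHz = 5.05 m
βl = 2π·l/λ = 2π × 0.197 = 70.8°
tan(βl) = 2.87
Z_in = Z_0·(Z_L + jZ_0·tanβl)/(Z_0 + jZ_L·tanβl) = 19.7 − j33.6 Ω
Γ_s = (Z_in − Z_s)/(Z_in + Z_s) = (-30.3 − j33.6)/(69.7 − j33.6), |Γ_s| = 0.585
VSWR = (1 + |Γ_s|)/(1 − |Γ_s|)

VSWR ≈ 3.82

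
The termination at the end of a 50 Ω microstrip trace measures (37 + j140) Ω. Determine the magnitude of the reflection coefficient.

Γ = (Z_L − Z_0)/(Z_L + Z_0) = (-13 + j140)/(87 + j140)
|Γ| = 141/165

|Γ| ≈ 0.853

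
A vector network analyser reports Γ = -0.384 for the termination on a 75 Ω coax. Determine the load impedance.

Z_L = Z_0·(1 + Γ)/(1 − Γ) = 75·(0.616)/(1.38)

Z_L ≈ 33.4 Ω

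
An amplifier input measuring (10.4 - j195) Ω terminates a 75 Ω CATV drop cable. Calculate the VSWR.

Γ = (Z_L − Z_0)/(Z_L + Z_0) = (-64.6 − j195)/(85.4 − j195)
|Γ| = 205/213 = 0.965
VSWR = (1 + |Γ|)/(1 − |Γ|) = 1.96/0.035

VSWR ≈ 56.1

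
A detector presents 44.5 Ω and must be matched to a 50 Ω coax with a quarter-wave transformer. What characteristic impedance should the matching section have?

Z_qwt ≈ 47.2 Ω

Z_qwt = √(Z_0·R_L) = √(50 × 44.5) = √2225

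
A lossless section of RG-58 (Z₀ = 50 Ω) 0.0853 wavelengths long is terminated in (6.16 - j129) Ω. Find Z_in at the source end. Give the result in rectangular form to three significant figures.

Z_in ≈ 1.3 − j39.3 Ω

βl = 2π × 0.0853 = 30.7°
tan(βl) = tan(30.7°) = 0.594
Z_in = Z_0·(Z_L + jZ_0·tanβl)/(Z_0 + jZ_L·tanβl)
     = 50·(6.16 − j99.3)/(127 + j3.66)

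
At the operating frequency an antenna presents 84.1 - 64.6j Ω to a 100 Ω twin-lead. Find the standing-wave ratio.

VSWR ≈ 2.03

Γ = (Z_L − Z_0)/(Z_L + Z_0) = (-15.9 − j64.6)/(184.1 − j64.6)
|Γ| = 66.5/195 = 0.341
VSWR = (1 + |Γ|)/(1 − |Γ|) = 1.34/0.659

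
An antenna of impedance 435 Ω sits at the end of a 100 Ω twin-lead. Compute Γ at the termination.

Γ = (Z_L − Z_0)/(Z_L + Z_0) = (435 − 100)/(435 + 100) = 335/535

Γ = 0.626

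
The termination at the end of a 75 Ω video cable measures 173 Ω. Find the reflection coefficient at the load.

Γ = 0.395

Γ = (Z_L − Z_0)/(Z_L + Z_0) = (173 − 75)/(173 + 75) = 98/248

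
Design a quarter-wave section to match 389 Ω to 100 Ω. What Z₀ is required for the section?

Z_qwt = √(Z_0·R_L) = √(100 × 389) = √38900

Z_qwt ≈ 197 Ω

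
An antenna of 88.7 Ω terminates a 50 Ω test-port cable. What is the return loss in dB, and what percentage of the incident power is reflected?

Γ = (88.7 − 50)/(88.7 + 50) = 0.279
RL = −20·log₁₀(0.279) = 11.1 dB
P_refl/P_inc = |Γ|² = 0.0779

RL ≈ 11.1 dB; 7.79% of incident power reflected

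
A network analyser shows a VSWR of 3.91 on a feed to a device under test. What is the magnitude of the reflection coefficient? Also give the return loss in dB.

|Γ| ≈ 0.593; return loss ≈ 4.54 dB

|Γ| = (S − 1)/(S + 1) = (3.91 − 1)/(3.91 + 1) = 2.91/4.91
RL = −20·log₁₀|Γ| = −20·log₁₀(0.593)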